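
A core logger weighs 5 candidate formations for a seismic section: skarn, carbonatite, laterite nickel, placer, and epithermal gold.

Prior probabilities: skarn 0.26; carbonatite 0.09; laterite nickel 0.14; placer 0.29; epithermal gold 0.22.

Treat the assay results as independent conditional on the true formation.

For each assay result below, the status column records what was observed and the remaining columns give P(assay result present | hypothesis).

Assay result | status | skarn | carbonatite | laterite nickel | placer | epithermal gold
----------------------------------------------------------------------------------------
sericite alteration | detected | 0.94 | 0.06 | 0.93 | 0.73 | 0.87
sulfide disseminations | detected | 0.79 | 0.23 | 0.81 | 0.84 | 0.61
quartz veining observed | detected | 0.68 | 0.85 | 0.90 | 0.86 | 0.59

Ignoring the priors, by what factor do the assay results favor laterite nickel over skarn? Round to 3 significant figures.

Take the product of per-assay result likelihoods under each hypothesis, then divide.
  laterite nickel: 0.93 × 0.81 × 0.90 = 0.67797
  skarn: 0.94 × 0.79 × 0.68 = 0.50497
Bayes factor = 0.67797 / 0.50497 ≈ 1.34

1.34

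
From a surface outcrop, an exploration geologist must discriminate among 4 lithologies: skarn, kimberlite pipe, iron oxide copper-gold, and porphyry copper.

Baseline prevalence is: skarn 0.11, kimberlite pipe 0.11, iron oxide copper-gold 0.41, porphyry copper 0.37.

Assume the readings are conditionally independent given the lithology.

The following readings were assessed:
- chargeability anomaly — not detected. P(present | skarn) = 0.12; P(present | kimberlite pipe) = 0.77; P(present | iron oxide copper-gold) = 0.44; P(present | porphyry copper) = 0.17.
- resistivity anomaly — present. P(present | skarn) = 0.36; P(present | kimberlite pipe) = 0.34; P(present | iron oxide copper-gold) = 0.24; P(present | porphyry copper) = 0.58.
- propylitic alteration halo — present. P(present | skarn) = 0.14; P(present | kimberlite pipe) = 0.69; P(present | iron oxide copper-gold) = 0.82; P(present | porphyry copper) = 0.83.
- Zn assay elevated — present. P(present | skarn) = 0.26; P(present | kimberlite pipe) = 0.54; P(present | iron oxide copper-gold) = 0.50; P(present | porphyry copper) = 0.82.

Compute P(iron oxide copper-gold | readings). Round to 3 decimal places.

For each hypothesis, the unnormalized posterior weight is prior × product of the reading likelihoods (using 1 − P(present | H) for each absent reading):
  skarn: 0.11 × (1 − 0.12) × 0.36 × 0.14 × 0.26 = 0.0012685
  kimberlite pipe: 0.11 × (1 − 0.77) × 0.34 × 0.69 × 0.54 = 0.0032051
  iron oxide copper-gold: 0.41 × (1 − 0.44) × 0.24 × 0.82 × 0.50 = 0.022593
  porphyry copper: 0.37 × (1 − 0.17) × 0.58 × 0.83 × 0.82 = 0.12123
Marginal likelihood of the evidence = 0.14829.
P(iron oxide copper-gold | evidence) = 0.022593 / 0.14829 ≈ 0.152.

0.152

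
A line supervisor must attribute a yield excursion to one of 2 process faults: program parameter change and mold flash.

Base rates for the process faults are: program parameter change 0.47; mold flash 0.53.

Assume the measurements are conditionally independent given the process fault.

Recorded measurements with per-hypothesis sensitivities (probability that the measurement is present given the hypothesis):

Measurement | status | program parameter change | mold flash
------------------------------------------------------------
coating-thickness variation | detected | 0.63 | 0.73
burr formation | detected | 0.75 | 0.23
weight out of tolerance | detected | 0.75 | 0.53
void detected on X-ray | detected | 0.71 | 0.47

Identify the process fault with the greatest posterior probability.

Multiply each prior by the joint likelihood of the measurement pattern:
  program parameter change: 0.47 × 0.63 × 0.75 × 0.75 × 0.71 = 0.11825
  mold flash: 0.53 × 0.73 × 0.23 × 0.53 × 0.47 = 0.022167
The unnormalized weights sum to 0.14042.
P(program parameter change | evidence) ≈ 0.11825 / 0.14042 ≈ 0.842
P(mold flash | evidence) ≈ 0.022167 / 0.14042 ≈ 0.158
The largest is 0.842, so program parameter change is most probable.

program parameter change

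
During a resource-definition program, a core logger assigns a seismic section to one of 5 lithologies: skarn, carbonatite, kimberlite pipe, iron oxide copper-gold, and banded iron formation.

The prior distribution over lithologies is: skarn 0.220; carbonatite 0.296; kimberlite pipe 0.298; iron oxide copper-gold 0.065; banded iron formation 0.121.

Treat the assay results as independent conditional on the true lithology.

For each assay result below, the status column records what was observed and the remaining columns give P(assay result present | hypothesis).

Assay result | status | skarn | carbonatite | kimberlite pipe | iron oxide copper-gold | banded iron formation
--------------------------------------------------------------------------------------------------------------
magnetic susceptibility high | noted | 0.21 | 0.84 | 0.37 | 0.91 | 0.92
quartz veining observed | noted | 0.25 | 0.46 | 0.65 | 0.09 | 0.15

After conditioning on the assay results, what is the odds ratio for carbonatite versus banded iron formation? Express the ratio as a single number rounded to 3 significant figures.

Unnormalized posterior weight (prior times the assay result likelihoods) for each of the two hypotheses:
  carbonatite: 0.296 × 0.84 × 0.46 = 0.11437
  banded iron formation: 0.121 × 0.92 × 0.15 = 0.016698
Posterior odds = 0.11437 / 0.016698 ≈ 6.85.

6.85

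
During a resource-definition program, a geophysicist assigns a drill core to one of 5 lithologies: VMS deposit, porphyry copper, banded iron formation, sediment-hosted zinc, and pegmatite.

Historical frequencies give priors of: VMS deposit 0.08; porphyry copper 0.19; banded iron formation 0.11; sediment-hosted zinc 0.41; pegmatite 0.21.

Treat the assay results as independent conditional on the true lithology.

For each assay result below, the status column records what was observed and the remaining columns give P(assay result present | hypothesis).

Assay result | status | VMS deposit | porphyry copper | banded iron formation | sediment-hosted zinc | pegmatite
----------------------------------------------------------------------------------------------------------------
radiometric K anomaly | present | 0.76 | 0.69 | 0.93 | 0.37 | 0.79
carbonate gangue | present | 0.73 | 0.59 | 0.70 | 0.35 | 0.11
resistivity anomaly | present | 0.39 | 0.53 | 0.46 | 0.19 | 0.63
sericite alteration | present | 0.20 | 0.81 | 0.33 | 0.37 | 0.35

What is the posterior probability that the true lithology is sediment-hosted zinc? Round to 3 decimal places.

By Bayes' rule with conditional independence, the unnormalized weight for each hypothesis is prior × ∏ likelihoods:
  VMS deposit: 0.08 × 0.76 × 0.73 × 0.39 × 0.20 = 0.003462
  porphyry copper: 0.19 × 0.69 × 0.59 × 0.53 × 0.81 = 0.033206
  banded iron formation: 0.11 × 0.93 × 0.70 × 0.46 × 0.33 = 0.01087
  sediment-hosted zinc: 0.41 × 0.37 × 0.35 × 0.19 × 0.37 = 0.0037326
  pegmatite: 0.21 × 0.79 × 0.11 × 0.63 × 0.35 = 0.0040239
Normalizing constant Z = 0.003462 + 0.033206 + 0.01087 + 0.0037326 + 0.0040239 = 0.055295.
P(sediment-hosted zinc | evidence) = 0.0037326 / 0.055295 ≈ 0.068.

0.068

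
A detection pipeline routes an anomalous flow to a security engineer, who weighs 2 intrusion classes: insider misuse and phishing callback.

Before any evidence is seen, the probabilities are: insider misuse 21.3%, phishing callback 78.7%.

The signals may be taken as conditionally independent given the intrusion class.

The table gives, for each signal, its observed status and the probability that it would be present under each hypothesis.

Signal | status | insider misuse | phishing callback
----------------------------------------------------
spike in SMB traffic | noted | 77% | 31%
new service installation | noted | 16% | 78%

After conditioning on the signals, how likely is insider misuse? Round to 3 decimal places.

For each hypothesis, the unnormalized posterior weight is prior × product of the signal likelihoods:
  insider misuse: 0.213 × 0.77 × 0.16 = 0.026242
  phishing callback: 0.787 × 0.31 × 0.78 = 0.1903
Marginal likelihood of the evidence = 0.21654.
P(insider misuse | evidence) = 0.026242 / 0.21654 ≈ 0.121.

0.121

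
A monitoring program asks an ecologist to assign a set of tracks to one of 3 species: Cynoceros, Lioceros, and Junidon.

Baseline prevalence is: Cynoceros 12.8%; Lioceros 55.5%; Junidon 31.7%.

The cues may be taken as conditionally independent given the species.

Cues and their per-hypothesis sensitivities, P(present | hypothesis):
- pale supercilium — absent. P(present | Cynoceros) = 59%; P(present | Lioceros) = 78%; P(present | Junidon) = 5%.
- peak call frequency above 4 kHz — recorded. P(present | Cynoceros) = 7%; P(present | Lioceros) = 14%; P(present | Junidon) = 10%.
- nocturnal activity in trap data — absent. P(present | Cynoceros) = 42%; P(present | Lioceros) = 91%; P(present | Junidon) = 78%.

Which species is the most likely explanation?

Junidon

Multiply each prior by the joint likelihood of the cue pattern (using 1 − P(present | H) for each absent cue):
  Cynoceros: 0.128 × (1 − 0.59) × 0.07 × (1 − 0.42) = 0.0021307
  Lioceros: 0.555 × (1 − 0.78) × 0.14 × (1 − 0.91) = 0.0015385
  Junidon: 0.317 × (1 − 0.05) × 0.10 × (1 − 0.78) = 0.0066253
Marginal likelihood of the evidence = 0.010294.
P(Cynoceros | evidence) ≈ 0.0021307 / 0.010294 ≈ 0.207
P(Lioceros | evidence) ≈ 0.0015385 / 0.010294 ≈ 0.149
P(Junidon | evidence) ≈ 0.0066253 / 0.010294 ≈ 0.644
The largest is 0.644, so Junidon is most probable.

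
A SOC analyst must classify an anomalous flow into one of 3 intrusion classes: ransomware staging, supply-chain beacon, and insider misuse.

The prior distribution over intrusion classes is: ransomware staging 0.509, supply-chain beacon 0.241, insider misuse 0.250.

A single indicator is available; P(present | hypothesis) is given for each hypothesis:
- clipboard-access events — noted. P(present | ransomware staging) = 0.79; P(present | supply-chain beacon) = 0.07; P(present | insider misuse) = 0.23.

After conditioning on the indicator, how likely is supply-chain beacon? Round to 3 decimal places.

0.035

For each hypothesis, the unnormalized posterior weight is prior × likelihood:
  ransomware staging: 0.509 × 0.79 = 0.40211
  supply-chain beacon: 0.241 × 0.07 = 0.01687
  insider misuse: 0.250 × 0.23 = 0.0575
The unnormalized weights sum to 0.47648.
P(supply-chain beacon | evidence) = 0.01687 / 0.47648 ≈ 0.035.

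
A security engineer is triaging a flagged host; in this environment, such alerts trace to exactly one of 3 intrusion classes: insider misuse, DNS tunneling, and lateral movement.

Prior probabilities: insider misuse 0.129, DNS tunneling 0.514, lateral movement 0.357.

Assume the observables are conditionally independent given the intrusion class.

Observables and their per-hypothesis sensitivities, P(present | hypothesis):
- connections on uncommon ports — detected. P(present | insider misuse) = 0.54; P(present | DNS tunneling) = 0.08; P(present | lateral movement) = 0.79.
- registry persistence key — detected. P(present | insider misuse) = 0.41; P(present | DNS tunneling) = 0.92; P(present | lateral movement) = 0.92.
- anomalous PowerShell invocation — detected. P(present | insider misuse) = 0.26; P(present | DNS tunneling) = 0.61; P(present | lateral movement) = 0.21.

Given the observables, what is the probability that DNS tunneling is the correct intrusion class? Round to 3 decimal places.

For each hypothesis, the unnormalized posterior weight is prior × product of the observable likelihoods:
  insider misuse: 0.129 × 0.54 × 0.41 × 0.26 = 0.0074258
  DNS tunneling: 0.514 × 0.08 × 0.92 × 0.61 = 0.023077
  lateral movement: 0.357 × 0.79 × 0.92 × 0.21 = 0.054488
The unnormalized weights sum to 0.08499.
P(DNS tunneling | evidence) = 0.023077 / 0.08499 ≈ 0.272.

0.272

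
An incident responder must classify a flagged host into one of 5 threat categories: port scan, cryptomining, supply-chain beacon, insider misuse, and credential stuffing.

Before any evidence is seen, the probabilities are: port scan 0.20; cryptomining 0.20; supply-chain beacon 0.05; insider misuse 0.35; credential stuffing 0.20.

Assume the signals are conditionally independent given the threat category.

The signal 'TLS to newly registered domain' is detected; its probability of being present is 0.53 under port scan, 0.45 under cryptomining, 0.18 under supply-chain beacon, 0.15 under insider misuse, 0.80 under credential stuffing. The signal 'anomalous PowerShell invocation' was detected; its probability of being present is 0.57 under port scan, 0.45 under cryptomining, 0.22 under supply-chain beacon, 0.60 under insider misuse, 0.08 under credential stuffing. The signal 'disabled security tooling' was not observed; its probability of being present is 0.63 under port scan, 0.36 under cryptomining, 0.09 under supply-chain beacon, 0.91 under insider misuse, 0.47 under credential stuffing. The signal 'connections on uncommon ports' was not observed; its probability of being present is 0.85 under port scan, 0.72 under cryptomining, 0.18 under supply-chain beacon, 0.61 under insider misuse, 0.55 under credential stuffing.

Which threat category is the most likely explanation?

By Bayes' rule with conditional independence, the unnormalized weight for each hypothesis is prior × ∏ likelihoods (using 1 − P(present | H) for each absent signal):
  port scan: 0.20 × 0.53 × 0.57 × (1 − 0.63) × (1 − 0.85) = 0.0033533
  cryptomining: 0.20 × 0.45 × 0.45 × (1 − 0.36) × (1 − 0.72) = 0.0072576
  supply-chain beacon: 0.05 × 0.18 × 0.22 × (1 − 0.09) × (1 − 0.18) = 0.0014775
  insider misuse: 0.35 × 0.15 × 0.60 × (1 − 0.91) × (1 − 0.61) = 0.0011056
  credential stuffing: 0.20 × 0.80 × 0.08 × (1 − 0.47) × (1 − 0.55) = 0.0030528
The unnormalized weights sum to 0.016247.
P(port scan | evidence) ≈ 0.0033533 / 0.016247 ≈ 0.206
P(cryptomining | evidence) ≈ 0.0072576 / 0.016247 ≈ 0.447
P(supply-chain beacon | evidence) ≈ 0.0014775 / 0.016247 ≈ 0.091
P(insider misuse | evidence) ≈ 0.0011056 / 0.016247 ≈ 0.068
P(credential stuffing | evidence) ≈ 0.0030528 / 0.016247 ≈ 0.188
The largest is 0.447, so cryptomining is most probable.

cryptomining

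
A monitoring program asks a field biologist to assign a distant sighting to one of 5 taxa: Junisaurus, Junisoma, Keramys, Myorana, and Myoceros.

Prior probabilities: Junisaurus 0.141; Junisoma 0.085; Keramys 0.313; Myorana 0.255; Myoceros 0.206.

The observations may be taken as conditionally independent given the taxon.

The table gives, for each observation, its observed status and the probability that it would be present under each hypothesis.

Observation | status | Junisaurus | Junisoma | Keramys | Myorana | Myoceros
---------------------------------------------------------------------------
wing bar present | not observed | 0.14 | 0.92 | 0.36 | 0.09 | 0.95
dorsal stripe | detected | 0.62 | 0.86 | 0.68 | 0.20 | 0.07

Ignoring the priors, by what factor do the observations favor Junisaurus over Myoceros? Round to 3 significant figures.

Take the product of per-observation likelihoods under each hypothesis (using 1 − P(present | H) for each absent observation), then divide.
  Junisaurus: (1 − 0.14) × 0.62 = 0.5332
  Myoceros: (1 − 0.95) × 0.07 = 0.0035
Bayes factor = 0.5332 / 0.0035 ≈ 152

152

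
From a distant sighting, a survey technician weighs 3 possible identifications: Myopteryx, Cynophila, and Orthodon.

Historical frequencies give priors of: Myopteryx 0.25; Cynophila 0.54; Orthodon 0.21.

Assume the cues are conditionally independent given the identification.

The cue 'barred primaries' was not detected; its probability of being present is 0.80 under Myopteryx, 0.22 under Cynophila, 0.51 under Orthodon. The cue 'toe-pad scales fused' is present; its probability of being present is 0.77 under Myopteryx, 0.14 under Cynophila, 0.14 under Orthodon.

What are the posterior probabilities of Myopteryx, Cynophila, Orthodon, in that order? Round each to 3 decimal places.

For each hypothesis, the unnormalized posterior weight is prior × product of the cue likelihoods (using 1 − P(present | H) for each absent cue):
  Myopteryx: 0.25 × (1 − 0.80) × 0.77 = 0.0385
  Cynophila: 0.54 × (1 − 0.22) × 0.14 = 0.058968
  Orthodon: 0.21 × (1 − 0.51) × 0.14 = 0.014406
Normalizing constant Z = 0.0385 + 0.058968 + 0.014406 = 0.11187.
P(Myopteryx | evidence) = 0.0385 / 0.11187 ≈ 0.344
P(Cynophila | evidence) = 0.058968 / 0.11187 ≈ 0.527
P(Orthodon | evidence) = 0.014406 / 0.11187 ≈ 0.129

0.344, 0.527, 0.129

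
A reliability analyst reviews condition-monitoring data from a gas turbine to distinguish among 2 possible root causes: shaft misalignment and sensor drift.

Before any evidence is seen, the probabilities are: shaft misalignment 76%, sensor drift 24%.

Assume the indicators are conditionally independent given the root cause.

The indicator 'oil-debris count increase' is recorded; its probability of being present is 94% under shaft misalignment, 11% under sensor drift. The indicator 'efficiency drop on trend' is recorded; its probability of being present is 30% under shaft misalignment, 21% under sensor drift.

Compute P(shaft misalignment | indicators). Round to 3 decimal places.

0.975

For each hypothesis, the unnormalized posterior weight is prior × product of the indicator likelihoods:
  shaft misalignment: 0.76 × 0.94 × 0.30 = 0.21432
  sensor drift: 0.24 × 0.11 × 0.21 = 0.005544
The unnormalized weights sum to 0.21986.
P(shaft misalignment | evidence) = 0.21432 / 0.21986 ≈ 0.975.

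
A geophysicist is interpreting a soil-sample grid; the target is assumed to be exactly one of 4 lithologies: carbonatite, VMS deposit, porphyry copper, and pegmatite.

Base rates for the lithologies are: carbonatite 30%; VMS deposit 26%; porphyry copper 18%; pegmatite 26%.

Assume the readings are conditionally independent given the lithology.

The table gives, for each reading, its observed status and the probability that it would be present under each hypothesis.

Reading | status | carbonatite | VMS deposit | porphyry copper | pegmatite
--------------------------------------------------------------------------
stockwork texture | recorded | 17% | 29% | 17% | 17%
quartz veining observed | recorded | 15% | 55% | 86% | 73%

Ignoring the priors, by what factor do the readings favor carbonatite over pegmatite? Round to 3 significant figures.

The Bayes factor is the ratio of the joint likelihoods of the reading pattern under the two hypotheses.
  carbonatite: 0.17 × 0.15 = 0.0255
  pegmatite: 0.17 × 0.73 = 0.1241
Bayes factor = 0.0255 / 0.1241 ≈ 0.205

0.205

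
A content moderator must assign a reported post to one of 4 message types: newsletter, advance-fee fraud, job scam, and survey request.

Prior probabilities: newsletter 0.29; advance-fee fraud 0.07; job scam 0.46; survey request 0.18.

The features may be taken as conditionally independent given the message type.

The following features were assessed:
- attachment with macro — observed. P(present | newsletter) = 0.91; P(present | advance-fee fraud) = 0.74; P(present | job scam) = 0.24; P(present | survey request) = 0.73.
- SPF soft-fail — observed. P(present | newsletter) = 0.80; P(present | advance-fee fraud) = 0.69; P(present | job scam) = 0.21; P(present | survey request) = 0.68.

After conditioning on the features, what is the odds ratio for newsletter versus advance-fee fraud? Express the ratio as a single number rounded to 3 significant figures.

5.91

Unnormalized posterior weight (prior times the feature likelihoods) for each of the two hypotheses:
  newsletter: 0.29 × 0.91 × 0.80 = 0.21112
  advance-fee fraud: 0.07 × 0.74 × 0.69 = 0.035742
Odds(newsletter : advance-fee fraud) = 0.21112 / 0.035742 ≈ 5.91.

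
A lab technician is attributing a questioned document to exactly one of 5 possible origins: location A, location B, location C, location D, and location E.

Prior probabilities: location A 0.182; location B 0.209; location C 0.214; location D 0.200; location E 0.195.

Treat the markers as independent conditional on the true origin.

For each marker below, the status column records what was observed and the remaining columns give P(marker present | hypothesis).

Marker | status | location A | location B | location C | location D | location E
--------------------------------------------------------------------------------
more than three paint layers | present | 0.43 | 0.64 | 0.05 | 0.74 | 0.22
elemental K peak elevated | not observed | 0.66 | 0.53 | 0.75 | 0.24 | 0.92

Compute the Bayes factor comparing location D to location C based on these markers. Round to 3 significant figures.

Joint likelihood of the marker pattern under each hypothesis (using 1 − P(present | H) for each absent marker):
  location D: 0.74 × (1 − 0.24) = 0.5624
  location C: 0.05 × (1 − 0.75) = 0.0125
Bayes factor = 0.5624 / 0.0125 ≈ 45.0

45.0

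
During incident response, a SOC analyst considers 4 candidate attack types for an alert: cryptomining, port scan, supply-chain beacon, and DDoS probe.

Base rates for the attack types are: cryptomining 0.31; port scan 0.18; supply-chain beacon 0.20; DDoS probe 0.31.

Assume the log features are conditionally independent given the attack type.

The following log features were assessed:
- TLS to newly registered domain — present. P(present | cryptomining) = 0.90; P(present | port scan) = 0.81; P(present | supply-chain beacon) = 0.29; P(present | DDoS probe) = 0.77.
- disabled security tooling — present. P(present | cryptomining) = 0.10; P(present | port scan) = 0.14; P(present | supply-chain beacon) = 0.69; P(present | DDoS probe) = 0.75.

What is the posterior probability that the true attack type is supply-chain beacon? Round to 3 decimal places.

Multiply each prior by the joint likelihood of the log feature pattern:
  cryptomining: 0.31 × 0.90 × 0.10 = 0.0279
  port scan: 0.18 × 0.81 × 0.14 = 0.020412
  supply-chain beacon: 0.20 × 0.29 × 0.69 = 0.04002
  DDoS probe: 0.31 × 0.77 × 0.75 = 0.17902
The unnormalized weights sum to 0.26736.
P(supply-chain beacon | evidence) = 0.04002 / 0.26736 ≈ 0.150.

0.150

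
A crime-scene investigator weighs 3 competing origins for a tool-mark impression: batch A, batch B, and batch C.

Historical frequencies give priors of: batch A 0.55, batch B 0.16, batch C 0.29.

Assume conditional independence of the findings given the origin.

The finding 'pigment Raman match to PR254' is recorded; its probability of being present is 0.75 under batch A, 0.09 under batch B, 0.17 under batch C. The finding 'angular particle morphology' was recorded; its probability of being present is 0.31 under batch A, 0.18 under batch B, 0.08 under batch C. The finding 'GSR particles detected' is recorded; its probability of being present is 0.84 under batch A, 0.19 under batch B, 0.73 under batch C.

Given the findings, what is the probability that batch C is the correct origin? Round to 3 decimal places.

Multiply each prior by the joint likelihood of the evidence pattern:
  batch A: 0.55 × 0.75 × 0.31 × 0.84 = 0.10742
  batch B: 0.16 × 0.09 × 0.18 × 0.19 = 0.00049248
  batch C: 0.29 × 0.17 × 0.08 × 0.73 = 0.0028791
The unnormalized weights sum to 0.11079.
P(batch C | evidence) = 0.0028791 / 0.11079 ≈ 0.026.

0.026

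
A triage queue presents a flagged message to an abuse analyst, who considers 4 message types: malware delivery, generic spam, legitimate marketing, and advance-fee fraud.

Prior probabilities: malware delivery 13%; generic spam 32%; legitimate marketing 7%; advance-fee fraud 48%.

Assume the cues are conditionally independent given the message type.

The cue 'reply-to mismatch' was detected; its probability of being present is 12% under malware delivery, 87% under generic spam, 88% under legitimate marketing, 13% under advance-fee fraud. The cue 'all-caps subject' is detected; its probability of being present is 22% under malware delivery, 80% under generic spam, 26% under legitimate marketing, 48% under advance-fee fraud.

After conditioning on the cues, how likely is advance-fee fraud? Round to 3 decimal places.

By Bayes' rule with conditional independence, the unnormalized weight for each hypothesis is prior × ∏ likelihoods:
  malware delivery: 0.13 × 0.12 × 0.22 = 0.003432
  generic spam: 0.32 × 0.87 × 0.80 = 0.22272
  legitimate marketing: 0.07 × 0.88 × 0.26 = 0.016016
  advance-fee fraud: 0.48 × 0.13 × 0.48 = 0.029952
The unnormalized weights sum to 0.27212.
P(advance-fee fraud | evidence) = 0.029952 / 0.27212 ≈ 0.110.

0.110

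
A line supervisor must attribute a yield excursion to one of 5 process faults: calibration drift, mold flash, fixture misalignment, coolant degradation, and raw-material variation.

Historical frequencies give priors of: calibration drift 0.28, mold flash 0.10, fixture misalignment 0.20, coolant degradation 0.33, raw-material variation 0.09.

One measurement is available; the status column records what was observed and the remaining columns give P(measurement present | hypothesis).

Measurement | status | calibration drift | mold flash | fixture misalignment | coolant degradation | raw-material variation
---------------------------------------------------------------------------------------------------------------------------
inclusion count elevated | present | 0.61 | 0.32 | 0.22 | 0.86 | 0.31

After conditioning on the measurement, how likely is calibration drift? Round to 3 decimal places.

For each hypothesis, the unnormalized posterior weight is prior × likelihood:
  calibration drift: 0.28 × 0.61 = 0.1708
  mold flash: 0.10 × 0.32 = 0.032
  fixture misalignment: 0.20 × 0.22 = 0.044
  coolant degradation: 0.33 × 0.86 = 0.2838
  raw-material variation: 0.09 × 0.31 = 0.0279
Normalizing constant Z = 0.1708 + 0.032 + 0.044 + 0.2838 + 0.0279 = 0.5585.
P(calibration drift | evidence) = 0.1708 / 0.5585 ≈ 0.306.

0.306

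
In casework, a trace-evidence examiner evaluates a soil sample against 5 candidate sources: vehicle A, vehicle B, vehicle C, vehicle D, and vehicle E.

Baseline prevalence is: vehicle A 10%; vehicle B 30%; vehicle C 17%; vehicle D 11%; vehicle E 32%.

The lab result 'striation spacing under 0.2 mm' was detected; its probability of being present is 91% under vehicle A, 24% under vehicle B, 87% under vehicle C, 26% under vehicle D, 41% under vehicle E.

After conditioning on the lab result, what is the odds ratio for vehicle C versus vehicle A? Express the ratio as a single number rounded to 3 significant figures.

1.63

Posterior odds equal prior odds times the likelihood ratio; only the two competing hypotheses matter.
  vehicle C: 0.17 × 0.87 = 0.1479
  vehicle A: 0.10 × 0.91 = 0.091
Posterior odds = 0.1479 / 0.091 ≈ 1.63.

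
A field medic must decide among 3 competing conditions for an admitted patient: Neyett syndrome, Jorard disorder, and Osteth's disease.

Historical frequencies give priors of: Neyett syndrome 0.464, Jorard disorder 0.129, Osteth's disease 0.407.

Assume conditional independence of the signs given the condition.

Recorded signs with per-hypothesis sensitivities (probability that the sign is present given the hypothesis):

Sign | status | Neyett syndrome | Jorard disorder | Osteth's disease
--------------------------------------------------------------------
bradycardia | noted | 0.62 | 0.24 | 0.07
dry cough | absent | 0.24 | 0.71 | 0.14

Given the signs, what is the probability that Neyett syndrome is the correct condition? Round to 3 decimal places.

Multiply each prior by the joint likelihood of the sign pattern (using 1 − P(present | H) for each absent sign):
  Neyett syndrome: 0.464 × 0.62 × (1 − 0.24) = 0.21864
  Jorard disorder: 0.129 × 0.24 × (1 − 0.71) = 0.0089784
  Osteth's disease: 0.407 × 0.07 × (1 − 0.14) = 0.024501
The unnormalized weights sum to 0.25212.
P(Neyett syndrome | evidence) = 0.21864 / 0.25212 ≈ 0.867.

0.867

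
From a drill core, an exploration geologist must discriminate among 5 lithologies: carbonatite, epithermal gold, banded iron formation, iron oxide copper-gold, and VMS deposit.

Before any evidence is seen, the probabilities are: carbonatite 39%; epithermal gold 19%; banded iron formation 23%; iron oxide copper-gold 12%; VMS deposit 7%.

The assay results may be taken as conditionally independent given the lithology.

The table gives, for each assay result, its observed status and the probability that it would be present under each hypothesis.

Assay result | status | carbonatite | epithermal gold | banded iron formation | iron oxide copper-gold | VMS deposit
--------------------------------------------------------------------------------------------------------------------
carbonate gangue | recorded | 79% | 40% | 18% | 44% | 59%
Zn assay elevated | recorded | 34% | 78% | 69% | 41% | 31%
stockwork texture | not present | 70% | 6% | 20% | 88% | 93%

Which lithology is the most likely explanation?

By Bayes' rule with conditional independence, the unnormalized weight for each hypothesis is prior × ∏ likelihoods (using 1 − P(present | H) for each absent assay result):
  carbonatite: 0.39 × 0.79 × 0.34 × (1 − 0.70) = 0.031426
  epithermal gold: 0.19 × 0.40 × 0.78 × (1 − 0.06) = 0.055723
  banded iron formation: 0.23 × 0.18 × 0.69 × (1 − 0.20) = 0.022853
  iron oxide copper-gold: 0.12 × 0.44 × 0.41 × (1 − 0.88) = 0.0025978
  VMS deposit: 0.07 × 0.59 × 0.31 × (1 − 0.93) = 0.00089621
The unnormalized weights sum to 0.1135.
P(carbonatite | evidence) ≈ 0.031426 / 0.1135 ≈ 0.277
P(epithermal gold | evidence) ≈ 0.055723 / 0.1135 ≈ 0.491
P(banded iron formation | evidence) ≈ 0.022853 / 0.1135 ≈ 0.201
P(iron oxide copper-gold | evidence) ≈ 0.0025978 / 0.1135 ≈ 0.023
P(VMS deposit | evidence) ≈ 0.00089621 / 0.1135 ≈ 0.008
The largest is 0.491, so epithermal gold is most probable.

epithermal gold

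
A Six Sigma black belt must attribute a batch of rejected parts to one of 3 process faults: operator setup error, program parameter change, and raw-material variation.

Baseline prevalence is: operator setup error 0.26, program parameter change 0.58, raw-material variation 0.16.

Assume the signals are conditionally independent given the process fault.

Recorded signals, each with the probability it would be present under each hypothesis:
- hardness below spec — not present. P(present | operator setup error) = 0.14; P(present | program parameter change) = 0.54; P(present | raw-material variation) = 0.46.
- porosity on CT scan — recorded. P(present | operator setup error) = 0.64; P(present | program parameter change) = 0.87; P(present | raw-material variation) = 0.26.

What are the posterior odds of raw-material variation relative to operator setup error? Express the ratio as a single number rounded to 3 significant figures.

0.157

Posterior odds equal prior odds times the likelihood ratio; only the two competing hypotheses matter (using 1 − P(present | H) for each absent signal).
  raw-material variation: 0.16 × (1 − 0.46) × 0.26 = 0.022464
  operator setup error: 0.26 × (1 − 0.14) × 0.64 = 0.1431
Odds(raw-material variation : operator setup error) = 0.022464 / 0.1431 ≈ 0.157.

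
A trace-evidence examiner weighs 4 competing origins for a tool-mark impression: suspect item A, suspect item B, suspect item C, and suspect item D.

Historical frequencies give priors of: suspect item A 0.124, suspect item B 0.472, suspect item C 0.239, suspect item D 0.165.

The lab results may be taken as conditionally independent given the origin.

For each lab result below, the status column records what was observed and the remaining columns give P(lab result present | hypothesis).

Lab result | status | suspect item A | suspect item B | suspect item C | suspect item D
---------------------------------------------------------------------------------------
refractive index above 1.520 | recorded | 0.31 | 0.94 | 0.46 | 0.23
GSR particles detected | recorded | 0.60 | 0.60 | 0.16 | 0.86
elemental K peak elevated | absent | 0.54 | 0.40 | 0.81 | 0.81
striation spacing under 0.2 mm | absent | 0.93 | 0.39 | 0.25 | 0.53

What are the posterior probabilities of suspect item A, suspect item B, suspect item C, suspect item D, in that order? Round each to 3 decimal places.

0.007, 0.941, 0.024, 0.028

For each hypothesis, the unnormalized posterior weight is prior × product of the lab result likelihoods (using 1 − P(present | H) for each absent lab result):
  suspect item A: 0.124 × 0.31 × 0.60 × (1 − 0.54) × (1 − 0.93) = 0.00074266
  suspect item B: 0.472 × 0.94 × 0.60 × (1 − 0.40) × (1 − 0.39) = 0.097432
  suspect item C: 0.239 × 0.46 × 0.16 × (1 − 0.81) × (1 − 0.25) = 0.0025066
  suspect item D: 0.165 × 0.23 × 0.86 × (1 − 0.81) × (1 − 0.53) = 0.0029145
Normalizing constant Z = 0.00074266 + 0.097432 + 0.0025066 + 0.0029145 = 0.1036.
P(suspect item A | evidence) = 0.00074266 / 0.1036 ≈ 0.007
P(suspect item B | evidence) = 0.097432 / 0.1036 ≈ 0.941
P(suspect item C | evidence) = 0.0025066 / 0.1036 ≈ 0.024
P(suspect item D | evidence) = 0.0029145 / 0.1036 ≈ 0.028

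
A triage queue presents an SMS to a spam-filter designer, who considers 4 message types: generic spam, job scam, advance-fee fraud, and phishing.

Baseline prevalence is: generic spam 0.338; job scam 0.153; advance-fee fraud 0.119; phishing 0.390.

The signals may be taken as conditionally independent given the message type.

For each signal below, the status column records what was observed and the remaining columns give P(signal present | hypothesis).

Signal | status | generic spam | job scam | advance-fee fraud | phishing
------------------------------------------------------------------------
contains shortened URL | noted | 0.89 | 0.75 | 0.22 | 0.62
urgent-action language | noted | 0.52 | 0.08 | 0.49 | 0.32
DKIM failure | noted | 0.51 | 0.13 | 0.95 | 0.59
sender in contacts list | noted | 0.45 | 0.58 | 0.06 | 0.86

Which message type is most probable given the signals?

Multiply each prior by the joint likelihood of the signal pattern:
  generic spam: 0.338 × 0.89 × 0.52 × 0.51 × 0.45 = 0.0359
  job scam: 0.153 × 0.75 × 0.08 × 0.13 × 0.58 = 0.00069217
  advance-fee fraud: 0.119 × 0.22 × 0.49 × 0.95 × 0.06 = 0.00073121
  phishing: 0.390 × 0.62 × 0.32 × 0.59 × 0.86 = 0.039261
Marginal likelihood of the evidence = 0.076584.
P(generic spam | evidence) ≈ 0.0359 / 0.076584 ≈ 0.469
P(job scam | evidence) ≈ 0.00069217 / 0.076584 ≈ 0.009
P(advance-fee fraud | evidence) ≈ 0.00073121 / 0.076584 ≈ 0.010
P(phishing | evidence) ≈ 0.039261 / 0.076584 ≈ 0.513
The largest is 0.513, so phishing is most probable.

phishing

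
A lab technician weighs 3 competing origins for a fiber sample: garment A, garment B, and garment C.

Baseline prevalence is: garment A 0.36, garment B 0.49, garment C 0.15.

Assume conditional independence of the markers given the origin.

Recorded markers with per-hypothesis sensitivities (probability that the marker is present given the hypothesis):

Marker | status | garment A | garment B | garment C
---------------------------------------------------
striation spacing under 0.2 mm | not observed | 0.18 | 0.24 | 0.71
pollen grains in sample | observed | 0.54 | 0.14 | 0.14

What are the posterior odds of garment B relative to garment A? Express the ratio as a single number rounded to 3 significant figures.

Posterior odds equal prior odds times the likelihood ratio; only the two competing hypotheses matter (using 1 − P(present | H) for each absent marker).
  garment B: 0.49 × (1 − 0.24) × 0.14 = 0.052136
  garment A: 0.36 × (1 − 0.18) × 0.54 = 0.15941
Posterior odds = 0.052136 / 0.15941 ≈ 0.327.

0.327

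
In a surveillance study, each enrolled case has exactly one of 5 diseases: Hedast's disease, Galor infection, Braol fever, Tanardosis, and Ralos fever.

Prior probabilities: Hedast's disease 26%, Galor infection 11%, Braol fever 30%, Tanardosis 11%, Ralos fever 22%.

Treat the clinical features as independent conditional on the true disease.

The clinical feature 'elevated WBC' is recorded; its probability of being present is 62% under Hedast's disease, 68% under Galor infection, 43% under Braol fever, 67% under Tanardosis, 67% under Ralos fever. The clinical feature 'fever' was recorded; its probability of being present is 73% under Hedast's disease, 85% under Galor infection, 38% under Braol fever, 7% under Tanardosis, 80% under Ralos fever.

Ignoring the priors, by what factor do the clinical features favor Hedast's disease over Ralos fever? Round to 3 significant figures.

0.844

Joint likelihood of the clinical feature pattern under each hypothesis:
  Hedast's disease: 0.62 × 0.73 = 0.4526
  Ralos fever: 0.67 × 0.80 = 0.536
Bayes factor = 0.4526 / 0.536 ≈ 0.844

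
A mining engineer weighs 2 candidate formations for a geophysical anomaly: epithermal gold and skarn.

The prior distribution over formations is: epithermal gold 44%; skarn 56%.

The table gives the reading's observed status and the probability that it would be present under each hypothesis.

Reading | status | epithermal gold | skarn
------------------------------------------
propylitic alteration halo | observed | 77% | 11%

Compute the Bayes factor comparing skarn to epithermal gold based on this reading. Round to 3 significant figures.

Likelihood of this reading under each hypothesis:
  skarn: 0.11
  epithermal gold: 0.77
Bayes factor = 0.11 / 0.77 ≈ 0.143

0.143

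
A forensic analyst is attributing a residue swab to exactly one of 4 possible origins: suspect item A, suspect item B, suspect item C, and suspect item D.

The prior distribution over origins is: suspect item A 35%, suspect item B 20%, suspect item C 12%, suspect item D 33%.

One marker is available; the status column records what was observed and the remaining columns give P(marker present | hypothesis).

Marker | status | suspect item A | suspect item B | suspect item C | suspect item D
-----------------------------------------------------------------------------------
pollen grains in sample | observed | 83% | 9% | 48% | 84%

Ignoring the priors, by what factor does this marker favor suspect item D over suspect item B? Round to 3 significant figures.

9.33

Likelihood of this marker under each hypothesis:
  suspect item D: 0.84
  suspect item B: 0.09
Bayes factor = 0.84 / 0.09 ≈ 9.33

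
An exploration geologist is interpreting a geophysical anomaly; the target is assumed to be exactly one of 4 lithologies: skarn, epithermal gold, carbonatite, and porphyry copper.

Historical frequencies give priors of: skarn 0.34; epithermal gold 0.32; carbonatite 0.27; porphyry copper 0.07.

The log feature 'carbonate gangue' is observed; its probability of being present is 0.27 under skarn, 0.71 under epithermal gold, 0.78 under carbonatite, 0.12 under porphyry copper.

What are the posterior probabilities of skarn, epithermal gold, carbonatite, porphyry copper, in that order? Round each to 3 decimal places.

0.171, 0.422, 0.391, 0.016

Multiply each prior by the likelihood of the log feature:
  skarn: 0.34 × 0.27 = 0.0918
  epithermal gold: 0.32 × 0.71 = 0.2272
  carbonatite: 0.27 × 0.78 = 0.2106
  porphyry copper: 0.07 × 0.12 = 0.0084
Normalizing constant Z = 0.0918 + 0.2272 + 0.2106 + 0.0084 = 0.538.
P(skarn | evidence) = 0.0918 / 0.538 ≈ 0.171
P(epithermal gold | evidence) = 0.2272 / 0.538 ≈ 0.422
P(carbonatite | evidence) = 0.2106 / 0.538 ≈ 0.391
P(porphyry copper | evidence) = 0.0084 / 0.538 ≈ 0.016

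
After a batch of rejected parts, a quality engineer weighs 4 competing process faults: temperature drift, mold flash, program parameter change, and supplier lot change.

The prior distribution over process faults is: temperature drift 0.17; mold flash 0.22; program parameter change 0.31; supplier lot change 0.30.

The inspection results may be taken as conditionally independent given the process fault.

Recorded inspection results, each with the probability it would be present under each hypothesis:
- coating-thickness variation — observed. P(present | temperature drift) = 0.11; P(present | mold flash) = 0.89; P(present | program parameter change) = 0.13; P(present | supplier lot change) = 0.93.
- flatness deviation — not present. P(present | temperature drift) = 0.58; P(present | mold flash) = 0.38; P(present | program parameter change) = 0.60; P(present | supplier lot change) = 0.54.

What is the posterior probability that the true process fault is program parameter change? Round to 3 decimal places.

0.059

By Bayes' rule with conditional independence, the unnormalized weight for each hypothesis is prior × ∏ likelihoods (using 1 − P(present | H) for each absent inspection result):
  temperature drift: 0.17 × 0.11 × (1 − 0.58) = 0.007854
  mold flash: 0.22 × 0.89 × (1 − 0.38) = 0.1214
  program parameter change: 0.31 × 0.13 × (1 − 0.60) = 0.01612
  supplier lot change: 0.30 × 0.93 × (1 − 0.54) = 0.12834
Marginal likelihood of the evidence = 0.27371.
P(program parameter change | evidence) = 0.01612 / 0.27371 ≈ 0.059.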